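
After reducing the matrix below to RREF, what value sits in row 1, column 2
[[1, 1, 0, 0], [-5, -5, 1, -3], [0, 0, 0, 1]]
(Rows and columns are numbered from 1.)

Add 5 times ρ1 to ρ2.
  [ 1  1  0   0 ]
  [ 0  0  1  -3 ]
  [ 0  0  0   1 ]
Add 3 times ρ3 to ρ2.
  [ 1  1  0  0 ]
  [ 0  0  1  0 ]
  [ 0  0  0  1 ]

1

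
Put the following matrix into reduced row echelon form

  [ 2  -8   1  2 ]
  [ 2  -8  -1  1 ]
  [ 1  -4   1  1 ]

[[1, -4, 0, 0], [0, 0, 1, 0], [0, 0, 0, 1]]

Multiply r1 by 1/2.
  [ 1  -4  1/2  1 ]
  [ 2  -8   -1  1 ]
  [ 1  -4    1  1 ]
Subtract 2 times r1 from r2.
  [ 1  -4  1/2   1 ]
  [ 0   0   -2  -1 ]
  [ 1  -4    1   1 ]
Subtract r1 from r3.
  [ 1  -4  1/2   1 ]
  [ 0   0   -2  -1 ]
  [ 0   0  1/2   0 ]
Multiply r2 by -1/2.
  [ 1  -4  1/2    1 ]
  [ 0   0    1  1/2 ]
  [ 0   0  1/2    0 ]
Subtract 1/2 times r2 from r3.
  [ 1  -4  1/2     1 ]
  [ 0   0    1   1/2 ]
  [ 0   0    0  -1/4 ]
Multiply r3 by -4.
  [ 1  -4  1/2    1 ]
  [ 0   0    1  1/2 ]
  [ 0   0    0    1 ]
Subtract 1/2 times r3 from r2.
  [ 1  -4  1/2  1 ]
  [ 0   0    1  0 ]
  [ 0   0    0  1 ]
Subtract r3 from r1.
  [ 1  -4  1/2  0 ]
  [ 0   0    1  0 ]
  [ 0   0    0  1 ]
Subtract 1/2 times r2 from r1.
  [ 1  -4  0  0 ]
  [ 0   0  1  0 ]
  [ 0   0  0  1 ]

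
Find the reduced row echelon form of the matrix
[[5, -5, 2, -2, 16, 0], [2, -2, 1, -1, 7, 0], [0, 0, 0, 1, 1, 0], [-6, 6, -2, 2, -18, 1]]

[[1, -1, 0, 0, 2, 0], [0, 0, 1, 0, 4, 0], [0, 0, 0, 1, 1, 0], [0, 0, 0, 0, 0, 1]]

R1 -> 1/5·R1
R2 -> R2 − 2·R1
R4 -> R4 + 6·R1
R2 -> 5·R2
R4 -> R4 − 2/5·R2
R2 -> R2 + R3
R1 -> R1 + 2/5·R3
R1 -> R1 − 2/5·R2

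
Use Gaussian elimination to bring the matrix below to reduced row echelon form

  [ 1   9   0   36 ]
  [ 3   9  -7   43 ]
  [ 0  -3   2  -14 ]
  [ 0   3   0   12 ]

Subtract 3 times R1 from R2.
Multiply R2 by -1/18.
Add 3 times R2 to R3.
Subtract 3 times R2 from R4.
Multiply R3 by 6/19.
Add 7/6 times R3 to R4.
Subtract 7/18 times R3 from R2.
Subtract 9 times R2 from R1.

[[1, 0, 0, 0], [0, 1, 0, 4], [0, 0, 1, -1], [0, 0, 0, 0]]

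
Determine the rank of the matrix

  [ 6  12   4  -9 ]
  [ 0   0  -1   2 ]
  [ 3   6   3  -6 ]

Multiply ρ1 by 1/6.
Subtract 3 times ρ1 from ρ3.
Multiply ρ2 by -1.
Subtract ρ2 from ρ3.
Multiply ρ3 by 2.
Add 2 times ρ3 to ρ2.
Add 3/2 times ρ3 to ρ1.
Subtract 2/3 times ρ2 from ρ1.
The reduced form has 3 nonzero rows.

rank = 3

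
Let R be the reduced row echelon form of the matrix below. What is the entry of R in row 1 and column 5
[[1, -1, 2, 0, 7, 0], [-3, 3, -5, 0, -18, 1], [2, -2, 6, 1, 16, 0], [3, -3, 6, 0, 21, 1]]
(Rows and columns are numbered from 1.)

1

r2 → r2 + 3·r1
  [ 1  -1  2  0   7  0 ]
  [ 0   0  1  0   3  1 ]
  [ 2  -2  6  1  16  0 ]
  [ 3  -3  6  0  21  1 ]
r3 → r3 − 2·r1
  [ 1  -1  2  0   7  0 ]
  [ 0   0  1  0   3  1 ]
  [ 0   0  2  1   2  0 ]
  [ 3  -3  6  0  21  1 ]
r4 → r4 − 3·r1
  [ 1  -1  2  0  7  0 ]
  [ 0   0  1  0  3  1 ]
  [ 0   0  2  1  2  0 ]
  [ 0   0  0  0  0  1 ]
r3 → r3 − 2·r2
  [ 1  -1  2  0   7   0 ]
  [ 0   0  1  0   3   1 ]
  [ 0   0  0  1  -4  -2 ]
  [ 0   0  0  0   0   1 ]
r3 → r3 + 2·r4
  [ 1  -1  2  0   7  0 ]
  [ 0   0  1  0   3  1 ]
  [ 0   0  0  1  -4  0 ]
  [ 0   0  0  0   0  1 ]
r2 → r2 − r4
  [ 1  -1  2  0   7  0 ]
  [ 0   0  1  0   3  0 ]
  [ 0   0  0  1  -4  0 ]
  [ 0   0  0  0   0  1 ]
r1 → r1 − 2·r2
  [ 1  -1  0  0   1  0 ]
  [ 0   0  1  0   3  0 ]
  [ 0   0  0  1  -4  0 ]
  [ 0   0  0  0   0  1 ]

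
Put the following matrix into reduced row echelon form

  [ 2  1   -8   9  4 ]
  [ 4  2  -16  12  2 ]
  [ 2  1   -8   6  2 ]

[[1, 1/2, -4, 0, 0], [0, 0, 0, 1, 0], [0, 0, 0, 0, 1]]

R1 → 1/2·R1
R2 → R2 − 4·R1
R3 → R3 − 2·R1
R2 → -1/6·R2
R3 → R3 + 3·R2
R2 → R2 − R3
R1 → R1 − 2·R3
R1 → R1 − 9/2·R2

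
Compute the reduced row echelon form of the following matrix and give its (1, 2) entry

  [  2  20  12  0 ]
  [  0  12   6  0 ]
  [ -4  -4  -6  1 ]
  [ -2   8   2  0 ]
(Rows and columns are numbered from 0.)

1/2

Multiply R1 by 1/2.
  [  1  10   6  0 ]
  [  0  12   6  0 ]
  [ -4  -4  -6  1 ]
  [ -2   8   2  0 ]
Add 4 times R1 to R3.
  [  1  10   6  0 ]
  [  0  12   6  0 ]
  [  0  36  18  1 ]
  [ -2   8   2  0 ]
Add 2 times R1 to R4.
  [ 1  10   6  0 ]
  [ 0  12   6  0 ]
  [ 0  36  18  1 ]
  [ 0  28  14  0 ]
Multiply R2 by 1/12.
  [ 1  10    6  0 ]
  [ 0   1  1/2  0 ]
  [ 0  36   18  1 ]
  [ 0  28   14  0 ]
Subtract 36 times R2 from R3.
  [ 1  10    6  0 ]
  [ 0   1  1/2  0 ]
  [ 0   0    0  1 ]
  [ 0  28   14  0 ]
Subtract 28 times R2 from R4.
  [ 1  10    6  0 ]
  [ 0   1  1/2  0 ]
  [ 0   0    0  1 ]
  [ 0   0    0  0 ]
Subtract 10 times R2 from R1.
  [ 1  0    1  0 ]
  [ 0  1  1/2  0 ]
  [ 0  0    0  1 ]
  [ 0  0    0  0 ]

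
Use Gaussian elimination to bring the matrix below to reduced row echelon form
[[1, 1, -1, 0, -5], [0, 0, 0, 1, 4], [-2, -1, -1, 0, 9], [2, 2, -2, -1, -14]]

Add 2 times R1 to R3.
Subtract 2 times R1 from R4.
Swap R2 and R3.
Add R3 to R4.
Subtract R2 from R1.

[[1, 0, 2, 0, -4], [0, 1, -3, 0, -1], [0, 0, 0, 1, 4], [0, 0, 0, 0, 0]]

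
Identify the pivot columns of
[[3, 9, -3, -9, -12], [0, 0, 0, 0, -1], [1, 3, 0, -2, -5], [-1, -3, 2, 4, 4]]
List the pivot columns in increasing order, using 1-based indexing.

1, 3, 5

R1 → 1/3·R1
R3 → R3 − R1
R4 → R4 + R1
R2 ↔ R3
R4 → R4 − R2
R3 → -1·R3
R4 → R4 − R3
R2 → R2 + R3
R1 → R1 + 4·R3
R1 → R1 + R2
Pivot columns are the columns containing a leading 1.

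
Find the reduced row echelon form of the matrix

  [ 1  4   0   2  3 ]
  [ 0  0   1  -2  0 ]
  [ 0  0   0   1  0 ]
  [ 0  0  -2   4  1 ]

[[1, 4, 0, 0, 0], [0, 0, 1, 0, 0], [0, 0, 0, 1, 0], [0, 0, 0, 0, 1]]

R4 ← R4 + 2·R2
  [ 1  4  0   2  3 ]
  [ 0  0  1  -2  0 ]
  [ 0  0  0   1  0 ]
  [ 0  0  0   0  1 ]
R1 ← R1 − 3·R4
  [ 1  4  0   2  0 ]
  [ 0  0  1  -2  0 ]
  [ 0  0  0   1  0 ]
  [ 0  0  0   0  1 ]
R2 ← R2 + 2·R3
  [ 1  4  0  2  0 ]
  [ 0  0  1  0  0 ]
  [ 0  0  0  1  0 ]
  [ 0  0  0  0  1 ]
R1 ← R1 − 2·R3
  [ 1  4  0  0  0 ]
  [ 0  0  1  0  0 ]
  [ 0  0  0  1  0 ]
  [ 0  0  0  0  1 ]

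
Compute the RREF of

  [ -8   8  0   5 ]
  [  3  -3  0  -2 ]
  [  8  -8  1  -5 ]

[[1, -1, 0, 0], [0, 0, 1, 0], [0, 0, 0, 1]]

R1 -> -1/8·R1
  [ 1  -1  0  -5/8 ]
  [ 3  -3  0    -2 ]
  [ 8  -8  1    -5 ]
R2 -> R2 − 3·R1
  [ 1  -1  0  -5/8 ]
  [ 0   0  0  -1/8 ]
  [ 8  -8  1    -5 ]
R3 -> R3 − 8·R1
  [ 1  -1  0  -5/8 ]
  [ 0   0  0  -1/8 ]
  [ 0   0  1     0 ]
R2 <=> R3
  [ 1  -1  0  -5/8 ]
  [ 0   0  1     0 ]
  [ 0   0  0  -1/8 ]
R3 -> -8·R3
  [ 1  -1  0  -5/8 ]
  [ 0   0  1     0 ]
  [ 0   0  0     1 ]
R1 -> R1 + 5/8·R3
  [ 1  -1  0  0 ]
  [ 0   0  1  0 ]
  [ 0   0  0  1 ]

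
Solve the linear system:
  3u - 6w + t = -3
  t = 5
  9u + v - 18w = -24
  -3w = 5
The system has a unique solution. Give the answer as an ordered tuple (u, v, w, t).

Form the augmented matrix and row-reduce:
  [ 3  0   -6  1  |   -3 ]
  [ 0  0    0  1  |    5 ]
  [ 9  1  -18  0  |  -24 ]
  [ 0  0   -3  0  |    5 ]
R1 -> 1/3·R1
  [ 1  0   -2  1/3  |   -1 ]
  [ 0  0    0    1  |    5 ]
  [ 9  1  -18    0  |  -24 ]
  [ 0  0   -3    0  |    5 ]
R3 -> R3 − 9·R1
  [ 1  0  -2  1/3  |   -1 ]
  [ 0  0   0    1  |    5 ]
  [ 0  1   0   -3  |  -15 ]
  [ 0  0  -3    0  |    5 ]
R2 <-> R3
  [ 1  0  -2  1/3  |   -1 ]
  [ 0  1   0   -3  |  -15 ]
  [ 0  0   0    1  |    5 ]
  [ 0  0  -3    0  |    5 ]
R3 <-> R4
  [ 1  0  -2  1/3  |   -1 ]
  [ 0  1   0   -3  |  -15 ]
  [ 0  0  -3    0  |    5 ]
  [ 0  0   0    1  |    5 ]
R3 -> -1/3·R3
  [ 1  0  -2  1/3  |    -1 ]
  [ 0  1   0   -3  |   -15 ]
  [ 0  0   1    0  |  -5/3 ]
  [ 0  0   0    1  |     5 ]
R2 -> R2 + 3·R4
  [ 1  0  -2  1/3  |    -1 ]
  [ 0  1   0    0  |     0 ]
  [ 0  0   1    0  |  -5/3 ]
  [ 0  0   0    1  |     5 ]
R1 -> R1 − 1/3·R4
  [ 1  0  -2  0  |  -8/3 ]
  [ 0  1   0  0  |     0 ]
  [ 0  0   1  0  |  -5/3 ]
  [ 0  0   0  1  |     5 ]
R1 -> R1 + 2·R3
  [ 1  0  0  0  |    -6 ]
  [ 0  1  0  0  |     0 ]
  [ 0  0  1  0  |  -5/3 ]
  [ 0  0  0  1  |     5 ]
Reading off the last column: u = -6, v = 0, w = -5/3, t = 5.

(-6, 0, -5/3, 5)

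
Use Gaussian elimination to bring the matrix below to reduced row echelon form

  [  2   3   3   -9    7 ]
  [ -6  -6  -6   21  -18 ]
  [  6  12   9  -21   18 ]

R1 → 1/2·R1
R2 → R2 + 6·R1
R3 → R3 − 6·R1
R2 → 1/3·R2
R3 → R3 − 3·R2
R3 → -1/3·R3
R2 → R2 − R3
R1 → R1 − 3/2·R3
R1 → R1 − 3/2·R2

[[1, 0, 0, -3/2, 2], [0, 1, 0, 2, -1], [0, 0, 1, -4, 2]]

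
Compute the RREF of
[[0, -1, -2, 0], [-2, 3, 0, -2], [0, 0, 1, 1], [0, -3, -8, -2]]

r1 <=> r2
  [ -2   3   0  -2 ]
  [  0  -1  -2   0 ]
  [  0   0   1   1 ]
  [  0  -3  -8  -2 ]
r1 → -1/2·r1
  [ 1  -3/2   0   1 ]
  [ 0    -1  -2   0 ]
  [ 0     0   1   1 ]
  [ 0    -3  -8  -2 ]
r2 → -1·r2
  [ 1  -3/2   0   1 ]
  [ 0     1   2   0 ]
  [ 0     0   1   1 ]
  [ 0    -3  -8  -2 ]
r4 → r4 + 3·r2
  [ 1  -3/2   0   1 ]
  [ 0     1   2   0 ]
  [ 0     0   1   1 ]
  [ 0     0  -2  -2 ]
r4 → r4 + 2·r3
  [ 1  -3/2  0  1 ]
  [ 0     1  2  0 ]
  [ 0     0  1  1 ]
  [ 0     0  0  0 ]
r2 → r2 − 2·r3
  [ 1  -3/2  0   1 ]
  [ 0     1  0  -2 ]
  [ 0     0  1   1 ]
  [ 0     0  0   0 ]
r1 → r1 + 3/2·r2
  [ 1  0  0  -2 ]
  [ 0  1  0  -2 ]
  [ 0  0  1   1 ]
  [ 0  0  0   0 ]

[[1, 0, 0, -2], [0, 1, 0, -2], [0, 0, 1, 1], [0, 0, 0, 0]]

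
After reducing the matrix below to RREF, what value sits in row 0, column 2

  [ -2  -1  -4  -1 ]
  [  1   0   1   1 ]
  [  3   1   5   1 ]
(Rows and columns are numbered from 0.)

1

r1 := -1/2·r1
  [ 1  1/2  2  1/2 ]
  [ 1    0  1    1 ]
  [ 3    1  5    1 ]
r2 := r2 − r1
  [ 1   1/2   2  1/2 ]
  [ 0  -1/2  -1  1/2 ]
  [ 3     1   5    1 ]
r3 := r3 − 3·r1
  [ 1   1/2   2   1/2 ]
  [ 0  -1/2  -1   1/2 ]
  [ 0  -1/2  -1  -1/2 ]
r2 := -2·r2
  [ 1   1/2   2   1/2 ]
  [ 0     1   2    -1 ]
  [ 0  -1/2  -1  -1/2 ]
r3 := r3 + 1/2·r2
  [ 1  1/2  2  1/2 ]
  [ 0    1  2   -1 ]
  [ 0    0  0   -1 ]
r3 := -1·r3
  [ 1  1/2  2  1/2 ]
  [ 0    1  2   -1 ]
  [ 0    0  0    1 ]
r2 := r2 + r3
  [ 1  1/2  2  1/2 ]
  [ 0    1  2    0 ]
  [ 0    0  0    1 ]
r1 := r1 − 1/2·r3
  [ 1  1/2  2  0 ]
  [ 0    1  2  0 ]
  [ 0    0  0  1 ]
r1 := r1 − 1/2·r2
  [ 1  0  1  0 ]
  [ 0  1  2  0 ]
  [ 0  0  0  1 ]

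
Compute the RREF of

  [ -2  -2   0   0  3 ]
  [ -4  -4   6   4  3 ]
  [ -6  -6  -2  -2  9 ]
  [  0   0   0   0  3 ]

ρ1 ← -1/2·ρ1
  [  1   1   0   0  -3/2 ]
  [ -4  -4   6   4     3 ]
  [ -6  -6  -2  -2     9 ]
  [  0   0   0   0     3 ]
ρ2 ← ρ2 + 4·ρ1
  [  1   1   0   0  -3/2 ]
  [  0   0   6   4    -3 ]
  [ -6  -6  -2  -2     9 ]
  [  0   0   0   0     3 ]
ρ3 ← ρ3 + 6·ρ1
  [ 1  1   0   0  -3/2 ]
  [ 0  0   6   4    -3 ]
  [ 0  0  -2  -2     0 ]
  [ 0  0   0   0     3 ]
ρ2 ← 1/6·ρ2
  [ 1  1   0    0  -3/2 ]
  [ 0  0   1  2/3  -1/2 ]
  [ 0  0  -2   -2     0 ]
  [ 0  0   0    0     3 ]
ρ3 ← ρ3 + 2·ρ2
  [ 1  1  0     0  -3/2 ]
  [ 0  0  1   2/3  -1/2 ]
  [ 0  0  0  -2/3    -1 ]
  [ 0  0  0     0     3 ]
ρ3 ← -3/2·ρ3
  [ 1  1  0    0  -3/2 ]
  [ 0  0  1  2/3  -1/2 ]
  [ 0  0  0    1   3/2 ]
  [ 0  0  0    0     3 ]
ρ4 ← 1/3·ρ4
  [ 1  1  0    0  -3/2 ]
  [ 0  0  1  2/3  -1/2 ]
  [ 0  0  0    1   3/2 ]
  [ 0  0  0    0     1 ]
ρ3 ← ρ3 − 3/2·ρ4
  [ 1  1  0    0  -3/2 ]
  [ 0  0  1  2/3  -1/2 ]
  [ 0  0  0    1     0 ]
  [ 0  0  0    0     1 ]
ρ2 ← ρ2 + 1/2·ρ4
  [ 1  1  0    0  -3/2 ]
  [ 0  0  1  2/3     0 ]
  [ 0  0  0    1     0 ]
  [ 0  0  0    0     1 ]
ρ1 ← ρ1 + 3/2·ρ4
  [ 1  1  0    0  0 ]
  [ 0  0  1  2/3  0 ]
  [ 0  0  0    1  0 ]
  [ 0  0  0    0  1 ]
ρ2 ← ρ2 − 2/3·ρ3
  [ 1  1  0  0  0 ]
  [ 0  0  1  0  0 ]
  [ 0  0  0  1  0 ]
  [ 0  0  0  0  1 ]

[[1, 1, 0, 0, 0], [0, 0, 1, 0, 0], [0, 0, 0, 1, 0], [0, 0, 0, 0, 1]]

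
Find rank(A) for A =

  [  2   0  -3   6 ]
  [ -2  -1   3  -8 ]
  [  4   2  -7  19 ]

rank = 3

R1 ← 1/2·R1
  [  1   0  -3/2   3 ]
  [ -2  -1     3  -8 ]
  [  4   2    -7  19 ]
R2 ← R2 + 2·R1
  [ 1   0  -3/2   3 ]
  [ 0  -1     0  -2 ]
  [ 4   2    -7  19 ]
R3 ← R3 − 4·R1
  [ 1   0  -3/2   3 ]
  [ 0  -1     0  -2 ]
  [ 0   2    -1   7 ]
R2 ← -1·R2
  [ 1  0  -3/2  3 ]
  [ 0  1     0  2 ]
  [ 0  2    -1  7 ]
R3 ← R3 − 2·R2
  [ 1  0  -3/2  3 ]
  [ 0  1     0  2 ]
  [ 0  0    -1  3 ]
R3 ← -1·R3
  [ 1  0  -3/2   3 ]
  [ 0  1     0   2 ]
  [ 0  0     1  -3 ]
R1 ← R1 + 3/2·R3
  [ 1  0  0  -3/2 ]
  [ 0  1  0     2 ]
  [ 0  0  1    -3 ]
The reduced form has 3 nonzero rows.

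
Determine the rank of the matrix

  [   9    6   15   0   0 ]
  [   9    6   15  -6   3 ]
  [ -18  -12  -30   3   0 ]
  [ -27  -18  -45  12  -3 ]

R1 ← 1/9·R1
  [   1  2/3  5/3   0   0 ]
  [   9    6   15  -6   3 ]
  [ -18  -12  -30   3   0 ]
  [ -27  -18  -45  12  -3 ]
R2 ← R2 − 9·R1
  [   1  2/3  5/3   0   0 ]
  [   0    0    0  -6   3 ]
  [ -18  -12  -30   3   0 ]
  [ -27  -18  -45  12  -3 ]
R3 ← R3 + 18·R1
  [   1  2/3  5/3   0   0 ]
  [   0    0    0  -6   3 ]
  [   0    0    0   3   0 ]
  [ -27  -18  -45  12  -3 ]
R4 ← R4 + 27·R1
  [ 1  2/3  5/3   0   0 ]
  [ 0    0    0  -6   3 ]
  [ 0    0    0   3   0 ]
  [ 0    0    0  12  -3 ]
R2 ← -1/6·R2
  [ 1  2/3  5/3   0     0 ]
  [ 0    0    0   1  -1/2 ]
  [ 0    0    0   3     0 ]
  [ 0    0    0  12    -3 ]
R3 ← R3 − 3·R2
  [ 1  2/3  5/3   0     0 ]
  [ 0    0    0   1  -1/2 ]
  [ 0    0    0   0   3/2 ]
  [ 0    0    0  12    -3 ]
R4 ← R4 − 12·R2
  [ 1  2/3  5/3  0     0 ]
  [ 0    0    0  1  -1/2 ]
  [ 0    0    0  0   3/2 ]
  [ 0    0    0  0     3 ]
R3 ← 2/3·R3
  [ 1  2/3  5/3  0     0 ]
  [ 0    0    0  1  -1/2 ]
  [ 0    0    0  0     1 ]
  [ 0    0    0  0     3 ]
R4 ← R4 − 3·R3
  [ 1  2/3  5/3  0     0 ]
  [ 0    0    0  1  -1/2 ]
  [ 0    0    0  0     1 ]
  [ 0    0    0  0     0 ]
R2 ← R2 + 1/2·R3
  [ 1  2/3  5/3  0  0 ]
  [ 0    0    0  1  0 ]
  [ 0    0    0  0  1 ]
  [ 0    0    0  0  0 ]
The reduced form has 3 nonzero rows.

rank = 3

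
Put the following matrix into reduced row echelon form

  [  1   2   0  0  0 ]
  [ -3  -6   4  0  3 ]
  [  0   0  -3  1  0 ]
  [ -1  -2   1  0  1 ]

ρ2 -> ρ2 + 3·ρ1
  [  1   2   0  0  0 ]
  [  0   0   4  0  3 ]
  [  0   0  -3  1  0 ]
  [ -1  -2   1  0  1 ]
ρ4 -> ρ4 + ρ1
  [ 1  2   0  0  0 ]
  [ 0  0   4  0  3 ]
  [ 0  0  -3  1  0 ]
  [ 0  0   1  0  1 ]
ρ2 -> 1/4·ρ2
  [ 1  2   0  0    0 ]
  [ 0  0   1  0  3/4 ]
  [ 0  0  -3  1    0 ]
  [ 0  0   1  0    1 ]
ρ3 -> ρ3 + 3·ρ2
  [ 1  2  0  0    0 ]
  [ 0  0  1  0  3/4 ]
  [ 0  0  0  1  9/4 ]
  [ 0  0  1  0    1 ]
ρ4 -> ρ4 − ρ2
  [ 1  2  0  0    0 ]
  [ 0  0  1  0  3/4 ]
  [ 0  0  0  1  9/4 ]
  [ 0  0  0  0  1/4 ]
ρ4 -> 4·ρ4
  [ 1  2  0  0    0 ]
  [ 0  0  1  0  3/4 ]
  [ 0  0  0  1  9/4 ]
  [ 0  0  0  0    1 ]
ρ3 -> ρ3 − 9/4·ρ4
  [ 1  2  0  0    0 ]
  [ 0  0  1  0  3/4 ]
  [ 0  0  0  1    0 ]
  [ 0  0  0  0    1 ]
ρ2 -> ρ2 − 3/4·ρ4
  [ 1  2  0  0  0 ]
  [ 0  0  1  0  0 ]
  [ 0  0  0  1  0 ]
  [ 0  0  0  0  1 ]

[[1, 2, 0, 0, 0], [0, 0, 1, 0, 0], [0, 0, 0, 1, 0], [0, 0, 0, 0, 1]]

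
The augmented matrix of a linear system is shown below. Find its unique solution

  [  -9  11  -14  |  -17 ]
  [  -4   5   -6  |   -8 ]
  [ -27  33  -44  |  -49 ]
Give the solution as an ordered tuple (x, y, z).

(1, -2, -1)

r1 -> -1/9·r1
r2 -> r2 + 4·r1
r3 -> r3 + 27·r1
r2 -> 9·r2
r3 -> -1/2·r3
r2 -> r2 − 2·r3
r1 -> r1 − 14/9·r3
r1 -> r1 + 11/9·r2
Reading off the last column: x = 1, y = -2, z = -1.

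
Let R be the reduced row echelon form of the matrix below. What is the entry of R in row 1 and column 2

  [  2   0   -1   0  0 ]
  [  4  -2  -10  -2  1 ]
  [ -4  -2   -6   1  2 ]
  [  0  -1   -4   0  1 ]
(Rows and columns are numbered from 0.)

4

Multiply r1 by 1/2.
  [  1   0  -1/2   0  0 ]
  [  4  -2   -10  -2  1 ]
  [ -4  -2    -6   1  2 ]
  [  0  -1    -4   0  1 ]
Subtract 4 times r1 from r2.
  [  1   0  -1/2   0  0 ]
  [  0  -2    -8  -2  1 ]
  [ -4  -2    -6   1  2 ]
  [  0  -1    -4   0  1 ]
Add 4 times r1 to r3.
  [ 1   0  -1/2   0  0 ]
  [ 0  -2    -8  -2  1 ]
  [ 0  -2    -8   1  2 ]
  [ 0  -1    -4   0  1 ]
Multiply r2 by -1/2.
  [ 1   0  -1/2  0     0 ]
  [ 0   1     4  1  -1/2 ]
  [ 0  -2    -8  1     2 ]
  [ 0  -1    -4  0     1 ]
Add 2 times r2 to r3.
  [ 1   0  -1/2  0     0 ]
  [ 0   1     4  1  -1/2 ]
  [ 0   0     0  3     1 ]
  [ 0  -1    -4  0     1 ]
Add r2 to r4.
  [ 1  0  -1/2  0     0 ]
  [ 0  1     4  1  -1/2 ]
  [ 0  0     0  3     1 ]
  [ 0  0     0  1   1/2 ]
Multiply r3 by 1/3.
  [ 1  0  -1/2  0     0 ]
  [ 0  1     4  1  -1/2 ]
  [ 0  0     0  1   1/3 ]
  [ 0  0     0  1   1/2 ]
Subtract r3 from r4.
  [ 1  0  -1/2  0     0 ]
  [ 0  1     4  1  -1/2 ]
  [ 0  0     0  1   1/3 ]
  [ 0  0     0  0   1/6 ]
Multiply r4 by 6.
  [ 1  0  -1/2  0     0 ]
  [ 0  1     4  1  -1/2 ]
  [ 0  0     0  1   1/3 ]
  [ 0  0     0  0     1 ]
Subtract 1/3 times r4 from r3.
  [ 1  0  -1/2  0     0 ]
  [ 0  1     4  1  -1/2 ]
  [ 0  0     0  1     0 ]
  [ 0  0     0  0     1 ]
Add 1/2 times r4 to r2.
  [ 1  0  -1/2  0  0 ]
  [ 0  1     4  1  0 ]
  [ 0  0     0  1  0 ]
  [ 0  0     0  0  1 ]
Subtract r3 from r2.
  [ 1  0  -1/2  0  0 ]
  [ 0  1     4  0  0 ]
  [ 0  0     0  1  0 ]
  [ 0  0     0  0  1 ]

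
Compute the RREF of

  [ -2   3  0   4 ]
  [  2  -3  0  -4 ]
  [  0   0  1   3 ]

[[1, -3/2, 0, -2], [0, 0, 1, 3], [0, 0, 0, 0]]

r1 ← -1/2·r1
  [ 1  -3/2  0  -2 ]
  [ 2    -3  0  -4 ]
  [ 0     0  1   3 ]
r2 ← r2 − 2·r1
  [ 1  -3/2  0  -2 ]
  [ 0     0  0   0 ]
  [ 0     0  1   3 ]
r2 <=> r3
  [ 1  -3/2  0  -2 ]
  [ 0     0  1   3 ]
  [ 0     0  0   0 ]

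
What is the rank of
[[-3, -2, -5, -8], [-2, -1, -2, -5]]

ρ1 -> -1/3·ρ1
  [  1  2/3  5/3  8/3 ]
  [ -2   -1   -2   -5 ]
ρ2 -> ρ2 + 2·ρ1
  [ 1  2/3  5/3  8/3 ]
  [ 0  1/3  4/3  1/3 ]
ρ2 -> 3·ρ2
  [ 1  2/3  5/3  8/3 ]
  [ 0    1    4    1 ]
ρ1 -> ρ1 − 2/3·ρ2
  [ 1  0  -1  2 ]
  [ 0  1   4  1 ]
The reduced form has 2 nonzero rows.

rank = 2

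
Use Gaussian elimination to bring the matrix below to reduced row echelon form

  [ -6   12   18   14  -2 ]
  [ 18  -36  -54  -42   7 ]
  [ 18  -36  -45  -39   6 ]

[[1, -2, 0, -4/3, 0], [0, 0, 1, 1/3, 0], [0, 0, 0, 0, 1]]

Multiply R1 by -1/6.
Subtract 18 times R1 from R2.
Subtract 18 times R1 from R3.
Swap R2 and R3.
Multiply R2 by 1/9.
Subtract 1/3 times R3 from R1.
Add 3 times R2 to R1.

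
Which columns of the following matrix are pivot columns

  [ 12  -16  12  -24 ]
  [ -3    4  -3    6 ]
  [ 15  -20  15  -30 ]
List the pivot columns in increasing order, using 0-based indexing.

r1 ← 1/12·r1
r2 ← r2 + 3·r1
r3 ← r3 − 15·r1
Pivot columns are the columns containing a leading 1.

0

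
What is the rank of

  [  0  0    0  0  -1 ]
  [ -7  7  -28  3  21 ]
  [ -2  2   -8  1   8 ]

Swap ρ1 and ρ2.
  [ -7  7  -28  3  21 ]
  [  0  0    0  0  -1 ]
  [ -2  2   -8  1   8 ]
Multiply ρ1 by -1/7.
  [  1  -1   4  -3/7  -3 ]
  [  0   0   0     0  -1 ]
  [ -2   2  -8     1   8 ]
Add 2 times ρ1 to ρ3.
  [ 1  -1  4  -3/7  -3 ]
  [ 0   0  0     0  -1 ]
  [ 0   0  0   1/7   2 ]
Swap ρ2 and ρ3.
  [ 1  -1  4  -3/7  -3 ]
  [ 0   0  0   1/7   2 ]
  [ 0   0  0     0  -1 ]
Multiply ρ2 by 7.
  [ 1  -1  4  -3/7  -3 ]
  [ 0   0  0     1  14 ]
  [ 0   0  0     0  -1 ]
Multiply ρ3 by -1.
  [ 1  -1  4  -3/7  -3 ]
  [ 0   0  0     1  14 ]
  [ 0   0  0     0   1 ]
Subtract 14 times ρ3 from ρ2.
  [ 1  -1  4  -3/7  -3 ]
  [ 0   0  0     1   0 ]
  [ 0   0  0     0   1 ]
Add 3 times ρ3 to ρ1.
  [ 1  -1  4  -3/7  0 ]
  [ 0   0  0     1  0 ]
  [ 0   0  0     0  1 ]
Add 3/7 times ρ2 to ρ1.
  [ 1  -1  4  0  0 ]
  [ 0   0  0  1  0 ]
  [ 0   0  0  0  1 ]
The reduced form has 3 nonzero rows.

rank = 3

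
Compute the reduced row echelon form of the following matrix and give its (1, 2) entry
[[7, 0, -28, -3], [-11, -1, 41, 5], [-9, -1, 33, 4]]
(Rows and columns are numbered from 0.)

r1 → 1/7·r1
  [   1   0  -4  -3/7 ]
  [ -11  -1  41     5 ]
  [  -9  -1  33     4 ]
r2 → r2 + 11·r1
  [  1   0  -4  -3/7 ]
  [  0  -1  -3   2/7 ]
  [ -9  -1  33     4 ]
r3 → r3 + 9·r1
  [ 1   0  -4  -3/7 ]
  [ 0  -1  -3   2/7 ]
  [ 0  -1  -3   1/7 ]
r2 → -1·r2
  [ 1   0  -4  -3/7 ]
  [ 0   1   3  -2/7 ]
  [ 0  -1  -3   1/7 ]
r3 → r3 + r2
  [ 1  0  -4  -3/7 ]
  [ 0  1   3  -2/7 ]
  [ 0  0   0  -1/7 ]
r3 → -7·r3
  [ 1  0  -4  -3/7 ]
  [ 0  1   3  -2/7 ]
  [ 0  0   0     1 ]
r2 → r2 + 2/7·r3
  [ 1  0  -4  -3/7 ]
  [ 0  1   3     0 ]
  [ 0  0   0     1 ]
r1 → r1 + 3/7·r3
  [ 1  0  -4  0 ]
  [ 0  1   3  0 ]
  [ 0  0   0  1 ]

3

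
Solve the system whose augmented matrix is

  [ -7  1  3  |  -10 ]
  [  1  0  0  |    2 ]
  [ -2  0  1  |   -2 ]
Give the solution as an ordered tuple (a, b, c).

ρ1 -> -1/7·ρ1
  [  1  -1/7  -3/7  |  10/7 ]
  [  1     0     0  |     2 ]
  [ -2     0     1  |    -2 ]
ρ2 -> ρ2 − ρ1
  [  1  -1/7  -3/7  |  10/7 ]
  [  0   1/7   3/7  |   4/7 ]
  [ -2     0     1  |    -2 ]
ρ3 -> ρ3 + 2·ρ1
  [ 1  -1/7  -3/7  |  10/7 ]
  [ 0   1/7   3/7  |   4/7 ]
  [ 0  -2/7   1/7  |   6/7 ]
ρ2 -> 7·ρ2
  [ 1  -1/7  -3/7  |  10/7 ]
  [ 0     1     3  |     4 ]
  [ 0  -2/7   1/7  |   6/7 ]
ρ3 -> ρ3 + 2/7·ρ2
  [ 1  -1/7  -3/7  |  10/7 ]
  [ 0     1     3  |     4 ]
  [ 0     0     1  |     2 ]
ρ2 -> ρ2 − 3·ρ3
  [ 1  -1/7  -3/7  |  10/7 ]
  [ 0     1     0  |    -2 ]
  [ 0     0     1  |     2 ]
ρ1 -> ρ1 + 3/7·ρ3
  [ 1  -1/7  0  |  16/7 ]
  [ 0     1  0  |    -2 ]
  [ 0     0  1  |     2 ]
ρ1 -> ρ1 + 1/7·ρ2
  [ 1  0  0  |   2 ]
  [ 0  1  0  |  -2 ]
  [ 0  0  1  |   2 ]
Reading off the last column: a = 2, b = -2, c = 2.

(2, -2, 2)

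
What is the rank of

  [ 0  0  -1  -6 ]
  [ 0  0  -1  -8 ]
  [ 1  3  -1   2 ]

rank = 3

R1 <=> R3
  [ 1  3  -1   2 ]
  [ 0  0  -1  -8 ]
  [ 0  0  -1  -6 ]
R2 ← -1·R2
  [ 1  3  -1   2 ]
  [ 0  0   1   8 ]
  [ 0  0  -1  -6 ]
R3 ← R3 + R2
  [ 1  3  -1  2 ]
  [ 0  0   1  8 ]
  [ 0  0   0  2 ]
R3 ← 1/2·R3
  [ 1  3  -1  2 ]
  [ 0  0   1  8 ]
  [ 0  0   0  1 ]
R2 ← R2 − 8·R3
  [ 1  3  -1  2 ]
  [ 0  0   1  0 ]
  [ 0  0   0  1 ]
R1 ← R1 − 2·R3
  [ 1  3  -1  0 ]
  [ 0  0   1  0 ]
  [ 0  0   0  1 ]
R1 ← R1 + R2
  [ 1  3  0  0 ]
  [ 0  0  1  0 ]
  [ 0  0  0  1 ]
The reduced form has 3 nonzero rows.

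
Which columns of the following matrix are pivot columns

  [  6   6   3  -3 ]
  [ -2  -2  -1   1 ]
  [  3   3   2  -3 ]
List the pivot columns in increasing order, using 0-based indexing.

R1 -> 1/6·R1
  [  1   1  1/2  -1/2 ]
  [ -2  -2   -1     1 ]
  [  3   3    2    -3 ]
R2 -> R2 + 2·R1
  [ 1  1  1/2  -1/2 ]
  [ 0  0    0     0 ]
  [ 3  3    2    -3 ]
R3 -> R3 − 3·R1
  [ 1  1  1/2  -1/2 ]
  [ 0  0    0     0 ]
  [ 0  0  1/2  -3/2 ]
R2 <-> R3
  [ 1  1  1/2  -1/2 ]
  [ 0  0  1/2  -3/2 ]
  [ 0  0    0     0 ]
R2 -> 2·R2
  [ 1  1  1/2  -1/2 ]
  [ 0  0    1    -3 ]
  [ 0  0    0     0 ]
R1 -> R1 − 1/2·R2
  [ 1  1  0   1 ]
  [ 0  0  1  -3 ]
  [ 0  0  0   0 ]
Pivot columns are the columns containing a leading 1.

0, 2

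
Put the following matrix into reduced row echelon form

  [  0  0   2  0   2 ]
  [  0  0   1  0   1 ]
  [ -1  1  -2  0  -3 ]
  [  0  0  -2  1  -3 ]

R1 <-> R3
  [ -1  1  -2  0  -3 ]
  [  0  0   1  0   1 ]
  [  0  0   2  0   2 ]
  [  0  0  -2  1  -3 ]
R1 ← -1·R1
  [ 1  -1   2  0   3 ]
  [ 0   0   1  0   1 ]
  [ 0   0   2  0   2 ]
  [ 0   0  -2  1  -3 ]
R3 ← R3 − 2·R2
  [ 1  -1   2  0   3 ]
  [ 0   0   1  0   1 ]
  [ 0   0   0  0   0 ]
  [ 0   0  -2  1  -3 ]
R4 ← R4 + 2·R2
  [ 1  -1  2  0   3 ]
  [ 0   0  1  0   1 ]
  [ 0   0  0  0   0 ]
  [ 0   0  0  1  -1 ]
R3 <-> R4
  [ 1  -1  2  0   3 ]
  [ 0   0  1  0   1 ]
  [ 0   0  0  1  -1 ]
  [ 0   0  0  0   0 ]
R1 ← R1 − 2·R2
  [ 1  -1  0  0   1 ]
  [ 0   0  1  0   1 ]
  [ 0   0  0  1  -1 ]
  [ 0   0  0  0   0 ]

[[1, -1, 0, 0, 1], [0, 0, 1, 0, 1], [0, 0, 0, 1, -1], [0, 0, 0, 0, 0]]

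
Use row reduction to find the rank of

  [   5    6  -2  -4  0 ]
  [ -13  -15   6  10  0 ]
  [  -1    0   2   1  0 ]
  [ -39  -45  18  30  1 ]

rank = 4

Multiply R1 by 1/5.
Add 13 times R1 to R2.
Add R1 to R3.
Add 39 times R1 to R4.
Multiply R2 by 5/3.
Subtract 6/5 times R2 from R3.
Subtract 9/5 times R2 from R4.
Add 2/3 times R3 to R2.
Add 4/5 times R3 to R1.
Subtract 6/5 times R2 from R1.
The reduced form has 4 nonzero rows.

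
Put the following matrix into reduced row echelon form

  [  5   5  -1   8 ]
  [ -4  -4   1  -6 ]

[[1, 1, 0, 2], [0, 0, 1, 2]]

r1 → 1/5·r1
r2 → r2 + 4·r1
r2 → 5·r2
r1 → r1 + 1/5·r2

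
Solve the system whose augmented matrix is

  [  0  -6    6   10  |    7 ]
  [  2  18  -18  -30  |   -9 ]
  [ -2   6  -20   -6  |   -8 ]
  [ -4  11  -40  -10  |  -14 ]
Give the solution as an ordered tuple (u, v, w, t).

(6, 0, -1/2, 1)

ρ1 ↔ ρ2
  [  2  18  -18  -30  |   -9 ]
  [  0  -6    6   10  |    7 ]
  [ -2   6  -20   -6  |   -8 ]
  [ -4  11  -40  -10  |  -14 ]
ρ1 := 1/2·ρ1
  [  1   9   -9  -15  |  -9/2 ]
  [  0  -6    6   10  |     7 ]
  [ -2   6  -20   -6  |    -8 ]
  [ -4  11  -40  -10  |   -14 ]
ρ3 := ρ3 + 2·ρ1
  [  1   9   -9  -15  |  -9/2 ]
  [  0  -6    6   10  |     7 ]
  [  0  24  -38  -36  |   -17 ]
  [ -4  11  -40  -10  |   -14 ]
ρ4 := ρ4 + 4·ρ1
  [ 1   9   -9  -15  |  -9/2 ]
  [ 0  -6    6   10  |     7 ]
  [ 0  24  -38  -36  |   -17 ]
  [ 0  47  -76  -70  |   -32 ]
ρ2 := -1/6·ρ2
  [ 1   9   -9   -15  |  -9/2 ]
  [ 0   1   -1  -5/3  |  -7/6 ]
  [ 0  24  -38   -36  |   -17 ]
  [ 0  47  -76   -70  |   -32 ]
ρ3 := ρ3 − 24·ρ2
  [ 1   9   -9   -15  |  -9/2 ]
  [ 0   1   -1  -5/3  |  -7/6 ]
  [ 0   0  -14     4  |    11 ]
  [ 0  47  -76   -70  |   -32 ]
ρ4 := ρ4 − 47·ρ2
  [ 1  9   -9   -15  |   -9/2 ]
  [ 0  1   -1  -5/3  |   -7/6 ]
  [ 0  0  -14     4  |     11 ]
  [ 0  0  -29  25/3  |  137/6 ]
ρ3 := -1/14·ρ3
  [ 1  9   -9   -15  |    -9/2 ]
  [ 0  1   -1  -5/3  |    -7/6 ]
  [ 0  0    1  -2/7  |  -11/14 ]
  [ 0  0  -29  25/3  |   137/6 ]
ρ4 := ρ4 + 29·ρ3
  [ 1  9  -9   -15  |    -9/2 ]
  [ 0  1  -1  -5/3  |    -7/6 ]
  [ 0  0   1  -2/7  |  -11/14 ]
  [ 0  0   0  1/21  |    1/21 ]
ρ4 := 21·ρ4
  [ 1  9  -9   -15  |    -9/2 ]
  [ 0  1  -1  -5/3  |    -7/6 ]
  [ 0  0   1  -2/7  |  -11/14 ]
  [ 0  0   0     1  |       1 ]
ρ3 := ρ3 + 2/7·ρ4
  [ 1  9  -9   -15  |  -9/2 ]
  [ 0  1  -1  -5/3  |  -7/6 ]
  [ 0  0   1     0  |  -1/2 ]
  [ 0  0   0     1  |     1 ]
ρ2 := ρ2 + 5/3·ρ4
  [ 1  9  -9  -15  |  -9/2 ]
  [ 0  1  -1    0  |   1/2 ]
  [ 0  0   1    0  |  -1/2 ]
  [ 0  0   0    1  |     1 ]
ρ1 := ρ1 + 15·ρ4
  [ 1  9  -9  0  |  21/2 ]
  [ 0  1  -1  0  |   1/2 ]
  [ 0  0   1  0  |  -1/2 ]
  [ 0  0   0  1  |     1 ]
ρ2 := ρ2 + ρ3
  [ 1  9  -9  0  |  21/2 ]
  [ 0  1   0  0  |     0 ]
  [ 0  0   1  0  |  -1/2 ]
  [ 0  0   0  1  |     1 ]
ρ1 := ρ1 + 9·ρ3
  [ 1  9  0  0  |     6 ]
  [ 0  1  0  0  |     0 ]
  [ 0  0  1  0  |  -1/2 ]
  [ 0  0  0  1  |     1 ]
ρ1 := ρ1 − 9·ρ2
  [ 1  0  0  0  |     6 ]
  [ 0  1  0  0  |     0 ]
  [ 0  0  1  0  |  -1/2 ]
  [ 0  0  0  1  |     1 ]
Reading off the last column: u = 6, v = 0, w = -1/2, t = 1.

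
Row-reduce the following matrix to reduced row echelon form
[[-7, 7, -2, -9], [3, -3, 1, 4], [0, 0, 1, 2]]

[[1, -1, 0, 0], [0, 0, 1, 0], [0, 0, 0, 1]]

r1 := -1/7·r1
  [ 1  -1  2/7  9/7 ]
  [ 3  -3    1    4 ]
  [ 0   0    1    2 ]
r2 := r2 − 3·r1
  [ 1  -1  2/7  9/7 ]
  [ 0   0  1/7  1/7 ]
  [ 0   0    1    2 ]
r2 := 7·r2
  [ 1  -1  2/7  9/7 ]
  [ 0   0    1    1 ]
  [ 0   0    1    2 ]
r3 := r3 − r2
  [ 1  -1  2/7  9/7 ]
  [ 0   0    1    1 ]
  [ 0   0    0    1 ]
r2 := r2 − r3
  [ 1  -1  2/7  9/7 ]
  [ 0   0    1    0 ]
  [ 0   0    0    1 ]
r1 := r1 − 9/7·r3
  [ 1  -1  2/7  0 ]
  [ 0   0    1  0 ]
  [ 0   0    0  1 ]
r1 := r1 − 2/7·r2
  [ 1  -1  0  0 ]
  [ 0   0  1  0 ]
  [ 0   0  0  1 ]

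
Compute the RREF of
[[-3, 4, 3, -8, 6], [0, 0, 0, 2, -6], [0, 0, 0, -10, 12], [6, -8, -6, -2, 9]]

[[1, -4/3, -1, 0, 0], [0, 0, 0, 1, 0], [0, 0, 0, 0, 1], [0, 0, 0, 0, 0]]

Multiply R1 by -1/3.
Subtract 6 times R1 from R4.
Multiply R2 by 1/2.
Add 10 times R2 to R3.
Add 18 times R2 to R4.
Multiply R3 by -1/18.
Add 33 times R3 to R4.
Add 3 times R3 to R2.
Add 2 times R3 to R1.
Subtract 8/3 times R2 from R1.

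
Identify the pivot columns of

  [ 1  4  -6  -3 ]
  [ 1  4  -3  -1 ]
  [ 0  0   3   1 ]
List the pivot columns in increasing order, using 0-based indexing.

0, 2, 3

R2 → R2 − R1
  [ 1  4  -6  -3 ]
  [ 0  0   3   2 ]
  [ 0  0   3   1 ]
R2 → 1/3·R2
  [ 1  4  -6   -3 ]
  [ 0  0   1  2/3 ]
  [ 0  0   3    1 ]
R3 → R3 − 3·R2
  [ 1  4  -6   -3 ]
  [ 0  0   1  2/3 ]
  [ 0  0   0   -1 ]
R3 → -1·R3
  [ 1  4  -6   -3 ]
  [ 0  0   1  2/3 ]
  [ 0  0   0    1 ]
R2 → R2 − 2/3·R3
  [ 1  4  -6  -3 ]
  [ 0  0   1   0 ]
  [ 0  0   0   1 ]
R1 → R1 + 3·R3
  [ 1  4  -6  0 ]
  [ 0  0   1  0 ]
  [ 0  0   0  1 ]
R1 → R1 + 6·R2
  [ 1  4  0  0 ]
  [ 0  0  1  0 ]
  [ 0  0  0  1 ]
Pivot columns are the columns containing a leading 1.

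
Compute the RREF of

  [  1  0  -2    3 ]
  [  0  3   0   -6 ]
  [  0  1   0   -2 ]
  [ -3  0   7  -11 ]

r4 ← r4 + 3·r1
  [ 1  0  -2   3 ]
  [ 0  3   0  -6 ]
  [ 0  1   0  -2 ]
  [ 0  0   1  -2 ]
r2 ← 1/3·r2
  [ 1  0  -2   3 ]
  [ 0  1   0  -2 ]
  [ 0  1   0  -2 ]
  [ 0  0   1  -2 ]
r3 ← r3 − r2
  [ 1  0  -2   3 ]
  [ 0  1   0  -2 ]
  [ 0  0   0   0 ]
  [ 0  0   1  -2 ]
r3 ↔ r4
  [ 1  0  -2   3 ]
  [ 0  1   0  -2 ]
  [ 0  0   1  -2 ]
  [ 0  0   0   0 ]
r1 ← r1 + 2·r3
  [ 1  0  0  -1 ]
  [ 0  1  0  -2 ]
  [ 0  0  1  -2 ]
  [ 0  0  0   0 ]

[[1, 0, 0, -1], [0, 1, 0, -2], [0, 0, 1, -2], [0, 0, 0, 0]]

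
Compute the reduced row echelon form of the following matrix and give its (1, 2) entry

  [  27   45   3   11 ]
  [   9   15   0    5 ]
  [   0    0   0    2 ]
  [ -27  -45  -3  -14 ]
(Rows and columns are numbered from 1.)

R1 := 1/27·R1
R2 := R2 − 9·R1
R4 := R4 + 27·R1
R2 := -1·R2
R3 := 1/2·R3
R4 := R4 + 3·R3
R2 := R2 + 4/3·R3
R1 := R1 − 11/27·R3
R1 := R1 − 1/9·R2

5/3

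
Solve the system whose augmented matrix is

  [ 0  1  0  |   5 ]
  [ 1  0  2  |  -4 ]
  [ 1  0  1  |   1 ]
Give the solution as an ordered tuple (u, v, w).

(6, 5, -5)

Swap ρ1 and ρ2.
  [ 1  0  2  |  -4 ]
  [ 0  1  0  |   5 ]
  [ 1  0  1  |   1 ]
Subtract ρ1 from ρ3.
  [ 1  0   2  |  -4 ]
  [ 0  1   0  |   5 ]
  [ 0  0  -1  |   5 ]
Multiply ρ3 by -1.
  [ 1  0  2  |  -4 ]
  [ 0  1  0  |   5 ]
  [ 0  0  1  |  -5 ]
Subtract 2 times ρ3 from ρ1.
  [ 1  0  0  |   6 ]
  [ 0  1  0  |   5 ]
  [ 0  0  1  |  -5 ]
Reading off the last column: u = 6, v = 5, w = -5.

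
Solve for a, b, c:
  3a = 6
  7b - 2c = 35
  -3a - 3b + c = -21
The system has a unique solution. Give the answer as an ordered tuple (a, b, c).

Form the augmented matrix and row-reduce:
  [  3   0   0  |    6 ]
  [  0   7  -2  |   35 ]
  [ -3  -3   1  |  -21 ]
R1 -> 1/3·R1
  [  1   0   0  |    2 ]
  [  0   7  -2  |   35 ]
  [ -3  -3   1  |  -21 ]
R3 -> R3 + 3·R1
  [ 1   0   0  |    2 ]
  [ 0   7  -2  |   35 ]
  [ 0  -3   1  |  -15 ]
R2 -> 1/7·R2
  [ 1   0     0  |    2 ]
  [ 0   1  -2/7  |    5 ]
  [ 0  -3     1  |  -15 ]
R3 -> R3 + 3·R2
  [ 1  0     0  |  2 ]
  [ 0  1  -2/7  |  5 ]
  [ 0  0   1/7  |  0 ]
R3 -> 7·R3
  [ 1  0     0  |  2 ]
  [ 0  1  -2/7  |  5 ]
  [ 0  0     1  |  0 ]
R2 -> R2 + 2/7·R3
  [ 1  0  0  |  2 ]
  [ 0  1  0  |  5 ]
  [ 0  0  1  |  0 ]
Reading off the last column: a = 2, b = 5, c = 0.

(2, 5, 0)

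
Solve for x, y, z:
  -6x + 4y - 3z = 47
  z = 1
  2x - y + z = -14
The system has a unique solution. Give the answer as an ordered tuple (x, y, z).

Form the augmented matrix and row-reduce:
  [ -6   4  -3  |   47 ]
  [  0   0   1  |    1 ]
  [  2  -1   1  |  -14 ]
Multiply ρ1 by -1/6.
  [ 1  -2/3  1/2  |  -47/6 ]
  [ 0     0    1  |      1 ]
  [ 2    -1    1  |    -14 ]
Subtract 2 times ρ1 from ρ3.
  [ 1  -2/3  1/2  |  -47/6 ]
  [ 0     0    1  |      1 ]
  [ 0   1/3    0  |    5/3 ]
Swap ρ2 and ρ3.
  [ 1  -2/3  1/2  |  -47/6 ]
  [ 0   1/3    0  |    5/3 ]
  [ 0     0    1  |      1 ]
Multiply ρ2 by 3.
  [ 1  -2/3  1/2  |  -47/6 ]
  [ 0     1    0  |      5 ]
  [ 0     0    1  |      1 ]
Subtract 1/2 times ρ3 from ρ1.
  [ 1  -2/3  0  |  -25/3 ]
  [ 0     1  0  |      5 ]
  [ 0     0  1  |      1 ]
Add 2/3 times ρ2 to ρ1.
  [ 1  0  0  |  -5 ]
  [ 0  1  0  |   5 ]
  [ 0  0  1  |   1 ]
Reading off the last column: x = -5, y = 5, z = 1.

(-5, 5, 1)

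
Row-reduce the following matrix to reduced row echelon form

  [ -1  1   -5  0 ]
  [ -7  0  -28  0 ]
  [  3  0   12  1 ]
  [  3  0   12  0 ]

R1 ← -1·R1
  [  1  -1    5  0 ]
  [ -7   0  -28  0 ]
  [  3   0   12  1 ]
  [  3   0   12  0 ]
R2 ← R2 + 7·R1
  [ 1  -1   5  0 ]
  [ 0  -7   7  0 ]
  [ 3   0  12  1 ]
  [ 3   0  12  0 ]
R3 ← R3 − 3·R1
  [ 1  -1   5  0 ]
  [ 0  -7   7  0 ]
  [ 0   3  -3  1 ]
  [ 3   0  12  0 ]
R4 ← R4 − 3·R1
  [ 1  -1   5  0 ]
  [ 0  -7   7  0 ]
  [ 0   3  -3  1 ]
  [ 0   3  -3  0 ]
R2 ← -1/7·R2
  [ 1  -1   5  0 ]
  [ 0   1  -1  0 ]
  [ 0   3  -3  1 ]
  [ 0   3  -3  0 ]
R3 ← R3 − 3·R2
  [ 1  -1   5  0 ]
  [ 0   1  -1  0 ]
  [ 0   0   0  1 ]
  [ 0   3  -3  0 ]
R4 ← R4 − 3·R2
  [ 1  -1   5  0 ]
  [ 0   1  -1  0 ]
  [ 0   0   0  1 ]
  [ 0   0   0  0 ]
R1 ← R1 + R2
  [ 1  0   4  0 ]
  [ 0  1  -1  0 ]
  [ 0  0   0  1 ]
  [ 0  0   0  0 ]

[[1, 0, 4, 0], [0, 1, -1, 0], [0, 0, 0, 1], [0, 0, 0, 0]]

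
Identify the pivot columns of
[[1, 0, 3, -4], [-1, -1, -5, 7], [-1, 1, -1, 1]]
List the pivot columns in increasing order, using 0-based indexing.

R2 ← R2 + R1
R3 ← R3 + R1
R2 ← -1·R2
R3 ← R3 − R2
Pivot columns are the columns containing a leading 1.

0, 1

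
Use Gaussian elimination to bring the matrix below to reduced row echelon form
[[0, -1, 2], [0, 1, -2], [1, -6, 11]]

ρ1 <=> ρ3
  [ 1  -6  11 ]
  [ 0   1  -2 ]
  [ 0  -1   2 ]
ρ3 -> ρ3 + ρ2
  [ 1  -6  11 ]
  [ 0   1  -2 ]
  [ 0   0   0 ]
ρ1 -> ρ1 + 6·ρ2
  [ 1  0  -1 ]
  [ 0  1  -2 ]
  [ 0  0   0 ]

[[1, 0, -1], [0, 1, -2], [0, 0, 0]]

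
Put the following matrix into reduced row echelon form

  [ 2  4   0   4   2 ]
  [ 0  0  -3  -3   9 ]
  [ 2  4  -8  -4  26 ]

R1 ← 1/2·R1
R3 ← R3 − 2·R1
R2 ← -1/3·R2
R3 ← R3 + 8·R2

[[1, 2, 0, 2, 1], [0, 0, 1, 1, -3], [0, 0, 0, 0, 0]]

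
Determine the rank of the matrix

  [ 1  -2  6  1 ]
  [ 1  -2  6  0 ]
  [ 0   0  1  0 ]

rank = 3

Subtract R1 from R2.
Swap R2 and R3.
Multiply R3 by -1.
Subtract R3 from R1.
Subtract 6 times R2 from R1.
The reduced form has 3 nonzero rows.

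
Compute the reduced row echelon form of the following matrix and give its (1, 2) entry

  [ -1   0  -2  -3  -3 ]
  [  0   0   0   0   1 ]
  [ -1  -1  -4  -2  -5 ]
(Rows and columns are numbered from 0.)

2

ρ1 ← -1·ρ1
  [  1   0   2   3   3 ]
  [  0   0   0   0   1 ]
  [ -1  -1  -4  -2  -5 ]
ρ3 ← ρ3 + ρ1
  [ 1   0   2  3   3 ]
  [ 0   0   0  0   1 ]
  [ 0  -1  -2  1  -2 ]
ρ2 ↔ ρ3
  [ 1   0   2  3   3 ]
  [ 0  -1  -2  1  -2 ]
  [ 0   0   0  0   1 ]
ρ2 ← -1·ρ2
  [ 1  0  2   3  3 ]
  [ 0  1  2  -1  2 ]
  [ 0  0  0   0  1 ]
ρ2 ← ρ2 − 2·ρ3
  [ 1  0  2   3  3 ]
  [ 0  1  2  -1  0 ]
  [ 0  0  0   0  1 ]
ρ1 ← ρ1 − 3·ρ3
  [ 1  0  2   3  0 ]
  [ 0  1  2  -1  0 ]
  [ 0  0  0   0  1 ]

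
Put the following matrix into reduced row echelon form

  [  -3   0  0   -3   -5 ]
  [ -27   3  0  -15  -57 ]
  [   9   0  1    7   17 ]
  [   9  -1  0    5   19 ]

ρ1 := -1/3·ρ1
ρ2 := ρ2 + 27·ρ1
ρ3 := ρ3 − 9·ρ1
ρ4 := ρ4 − 9·ρ1
ρ2 := 1/3·ρ2
ρ4 := ρ4 + ρ2

[[1, 0, 0, 1, 5/3], [0, 1, 0, 4, -4], [0, 0, 1, -2, 2], [0, 0, 0, 0, 0]]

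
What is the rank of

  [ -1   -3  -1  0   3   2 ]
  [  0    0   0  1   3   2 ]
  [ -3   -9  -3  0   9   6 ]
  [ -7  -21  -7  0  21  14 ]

rank = 2

R1 → -1·R1
  [  1    3   1  0  -3  -2 ]
  [  0    0   0  1   3   2 ]
  [ -3   -9  -3  0   9   6 ]
  [ -7  -21  -7  0  21  14 ]
R3 → R3 + 3·R1
  [  1    3   1  0  -3  -2 ]
  [  0    0   0  1   3   2 ]
  [  0    0   0  0   0   0 ]
  [ -7  -21  -7  0  21  14 ]
R4 → R4 + 7·R1
  [ 1  3  1  0  -3  -2 ]
  [ 0  0  0  1   3   2 ]
  [ 0  0  0  0   0   0 ]
  [ 0  0  0  0   0   0 ]
The reduced form has 2 nonzero rows.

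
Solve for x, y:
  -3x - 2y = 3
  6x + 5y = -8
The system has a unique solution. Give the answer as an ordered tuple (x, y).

(1/3, -2)

Form the augmented matrix and row-reduce:
  [ -3  -2  |   3 ]
  [  6   5  |  -8 ]
R1 ← -1/3·R1
R2 ← R2 − 6·R1
R1 ← R1 − 2/3·R2
Reading off the last column: x = 1/3, y = -2.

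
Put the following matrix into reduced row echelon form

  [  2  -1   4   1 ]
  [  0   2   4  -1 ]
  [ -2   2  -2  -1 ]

R1 := 1/2·R1
  [  1  -1/2   2  1/2 ]
  [  0     2   4   -1 ]
  [ -2     2  -2   -1 ]
R3 := R3 + 2·R1
  [ 1  -1/2  2  1/2 ]
  [ 0     2  4   -1 ]
  [ 0     1  2    0 ]
R2 := 1/2·R2
  [ 1  -1/2  2   1/2 ]
  [ 0     1  2  -1/2 ]
  [ 0     1  2     0 ]
R3 := R3 − R2
  [ 1  -1/2  2   1/2 ]
  [ 0     1  2  -1/2 ]
  [ 0     0  0   1/2 ]
R3 := 2·R3
  [ 1  -1/2  2   1/2 ]
  [ 0     1  2  -1/2 ]
  [ 0     0  0     1 ]
R2 := R2 + 1/2·R3
  [ 1  -1/2  2  1/2 ]
  [ 0     1  2    0 ]
  [ 0     0  0    1 ]
R1 := R1 − 1/2·R3
  [ 1  -1/2  2  0 ]
  [ 0     1  2  0 ]
  [ 0     0  0  1 ]
R1 := R1 + 1/2·R2
  [ 1  0  3  0 ]
  [ 0  1  2  0 ]
  [ 0  0  0  1 ]

[[1, 0, 3, 0], [0, 1, 2, 0], [0, 0, 0, 1]]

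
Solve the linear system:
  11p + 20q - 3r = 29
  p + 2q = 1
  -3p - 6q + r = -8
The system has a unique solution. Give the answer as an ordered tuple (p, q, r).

(4, -3/2, -5)

Form the augmented matrix and row-reduce:
  [ 11  20  -3  |  29 ]
  [  1   2   0  |   1 ]
  [ -3  -6   1  |  -8 ]
Multiply R1 by 1/11.
  [  1  20/11  -3/11  |  29/11 ]
  [  1      2      0  |      1 ]
  [ -3     -6      1  |     -8 ]
Subtract R1 from R2.
  [  1  20/11  -3/11  |   29/11 ]
  [  0   2/11   3/11  |  -18/11 ]
  [ -3     -6      1  |      -8 ]
Add 3 times R1 to R3.
  [ 1  20/11  -3/11  |   29/11 ]
  [ 0   2/11   3/11  |  -18/11 ]
  [ 0  -6/11   2/11  |   -1/11 ]
Multiply R2 by 11/2.
  [ 1  20/11  -3/11  |  29/11 ]
  [ 0      1    3/2  |     -9 ]
  [ 0  -6/11   2/11  |  -1/11 ]
Add 6/11 times R2 to R3.
  [ 1  20/11  -3/11  |  29/11 ]
  [ 0      1    3/2  |     -9 ]
  [ 0      0      1  |     -5 ]
Subtract 3/2 times R3 from R2.
  [ 1  20/11  -3/11  |  29/11 ]
  [ 0      1      0  |   -3/2 ]
  [ 0      0      1  |     -5 ]
Add 3/11 times R3 to R1.
  [ 1  20/11  0  |  14/11 ]
  [ 0      1  0  |   -3/2 ]
  [ 0      0  1  |     -5 ]
Subtract 20/11 times R2 from R1.
  [ 1  0  0  |     4 ]
  [ 0  1  0  |  -3/2 ]
  [ 0  0  1  |    -5 ]
Reading off the last column: p = 4, q = -3/2, r = -5.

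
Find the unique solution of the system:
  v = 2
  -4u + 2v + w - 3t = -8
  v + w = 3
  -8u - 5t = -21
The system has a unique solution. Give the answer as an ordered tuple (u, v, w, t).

Form the augmented matrix and row-reduce:
  [  0  1  0   0  |    2 ]
  [ -4  2  1  -3  |   -8 ]
  [  0  1  1   0  |    3 ]
  [ -8  0  0  -5  |  -21 ]
R1 ↔ R2
  [ -4  2  1  -3  |   -8 ]
  [  0  1  0   0  |    2 ]
  [  0  1  1   0  |    3 ]
  [ -8  0  0  -5  |  -21 ]
R1 ← -1/4·R1
  [  1  -1/2  -1/4  3/4  |    2 ]
  [  0     1     0    0  |    2 ]
  [  0     1     1    0  |    3 ]
  [ -8     0     0   -5  |  -21 ]
R4 ← R4 + 8·R1
  [ 1  -1/2  -1/4  3/4  |   2 ]
  [ 0     1     0    0  |   2 ]
  [ 0     1     1    0  |   3 ]
  [ 0    -4    -2    1  |  -5 ]
R3 ← R3 − R2
  [ 1  -1/2  -1/4  3/4  |   2 ]
  [ 0     1     0    0  |   2 ]
  [ 0     0     1    0  |   1 ]
  [ 0    -4    -2    1  |  -5 ]
R4 ← R4 + 4·R2
  [ 1  -1/2  -1/4  3/4  |  2 ]
  [ 0     1     0    0  |  2 ]
  [ 0     0     1    0  |  1 ]
  [ 0     0    -2    1  |  3 ]
R4 ← R4 + 2·R3
  [ 1  -1/2  -1/4  3/4  |  2 ]
  [ 0     1     0    0  |  2 ]
  [ 0     0     1    0  |  1 ]
  [ 0     0     0    1  |  5 ]
R1 ← R1 − 3/4·R4
  [ 1  -1/2  -1/4  0  |  -7/4 ]
  [ 0     1     0  0  |     2 ]
  [ 0     0     1  0  |     1 ]
  [ 0     0     0  1  |     5 ]
R1 ← R1 + 1/4·R3
  [ 1  -1/2  0  0  |  -3/2 ]
  [ 0     1  0  0  |     2 ]
  [ 0     0  1  0  |     1 ]
  [ 0     0  0  1  |     5 ]
R1 ← R1 + 1/2·R2
  [ 1  0  0  0  |  -1/2 ]
  [ 0  1  0  0  |     2 ]
  [ 0  0  1  0  |     1 ]
  [ 0  0  0  1  |     5 ]
Reading off the last column: u = -1/2, v = 2, w = 1, t = 5.

(-1/2, 2, 1, 5)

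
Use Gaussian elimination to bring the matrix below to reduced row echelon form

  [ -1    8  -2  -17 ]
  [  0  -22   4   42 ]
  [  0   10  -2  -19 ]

[[1, 0, 0, 2], [0, 1, 0, -2], [0, 0, 1, -1/2]]

R1 -> -1·R1
  [ 1   -8   2   17 ]
  [ 0  -22   4   42 ]
  [ 0   10  -2  -19 ]
R2 -> -1/22·R2
  [ 1  -8      2      17 ]
  [ 0   1  -2/11  -21/11 ]
  [ 0  10     -2     -19 ]
R3 -> R3 − 10·R2
  [ 1  -8      2      17 ]
  [ 0   1  -2/11  -21/11 ]
  [ 0   0  -2/11    1/11 ]
R3 -> -11/2·R3
  [ 1  -8      2      17 ]
  [ 0   1  -2/11  -21/11 ]
  [ 0   0      1    -1/2 ]
R2 -> R2 + 2/11·R3
  [ 1  -8  2    17 ]
  [ 0   1  0    -2 ]
  [ 0   0  1  -1/2 ]
R1 -> R1 − 2·R3
  [ 1  -8  0    18 ]
  [ 0   1  0    -2 ]
  [ 0   0  1  -1/2 ]
R1 -> R1 + 8·R2
  [ 1  0  0     2 ]
  [ 0  1  0    -2 ]
  [ 0  0  1  -1/2 ]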